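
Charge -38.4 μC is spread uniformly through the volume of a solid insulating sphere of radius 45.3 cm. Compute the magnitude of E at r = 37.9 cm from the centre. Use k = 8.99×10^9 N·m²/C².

|E| = 1.41×10^6 N/C

Take a concentric spherical Gaussian surface of radius r = 37.9 cm (r < R).
For a uniform sphere the enclosed fraction is (r/R)³, so Q_enc = (-38.4 μC)(0.379/0.453)³ = -2.249×10^-5 C.
Applying ∮E·dA = Q_enc/ε₀ with Φ = E(4πr²):
E = k|Q_enc|/r² = (8.99×10^9)(2.249×10^-5)/(0.379)² = 1.41×10^6 N/C.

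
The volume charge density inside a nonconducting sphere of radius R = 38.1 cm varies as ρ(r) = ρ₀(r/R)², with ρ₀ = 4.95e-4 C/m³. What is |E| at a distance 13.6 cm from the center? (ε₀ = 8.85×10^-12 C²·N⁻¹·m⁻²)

|E| ≈ 1.94e5 N/C

By spherical symmetry E is radial; choose a Gaussian sphere of radius r = 13.6 cm (r < R).
Q_enc = ∫₀^r ρ(r')·4πr'² dr' = (4πρ₀/R²) ∫₀^r r'^4 dr' = 4πρ₀ r^5/(5·R²) = 3.987×10^-7 C.
Gauss's law: E·4πr² = Q_enc/ε₀.
E = |Q_enc|/(4πε₀r²) = (3.987×10^-7)/(4π·8.85×10^-12·(0.136)²) = 1.94×10^5 N/C.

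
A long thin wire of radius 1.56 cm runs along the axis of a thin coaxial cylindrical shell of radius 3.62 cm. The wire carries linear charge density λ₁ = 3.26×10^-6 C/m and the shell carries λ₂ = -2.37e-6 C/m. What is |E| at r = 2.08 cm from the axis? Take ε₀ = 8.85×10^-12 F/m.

2.82×10^6 V/m

Coaxial Gaussian cylinder, radius r = 2.08 cm, length L (between the conductors, 1.56 cm < r < 3.62 cm).
Only the inner wire is enclosed; the outer shell contributes nothing inside itself. λ_enc = λ₁ = 3.26×10^-6 C/m.
Applying ∮E·dA = Q_enc/ε₀ with the end caps contributing no flux:
E = |λ_enc|/(2πε₀r) = (3.26×10^-6)/(2π·8.85×10^-12·0.0208) = 2.82×10^6 N/C.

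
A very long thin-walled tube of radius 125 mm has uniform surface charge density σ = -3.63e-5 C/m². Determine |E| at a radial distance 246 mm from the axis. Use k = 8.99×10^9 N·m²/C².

Take a coaxial cylindrical Gaussian surface of radius r = 246 mm and length L (r > 125 mm).
The whole shell is enclosed: λ_enc = σ·2πR = (-3.63e-5)·2π·(0.125) = -2.851×10^-5 C/m.
Since E is radial and uniform over the curved surface, Φ = E·2πrL = Q_enc/ε₀ = λ_enc L/ε₀.
E = 2k|λ_enc|/r = 2(8.99×10^9)(2.851e-5)/(0.246) = 2.08e6 N/C.

|E| ≈ 2.08×10^6 N/C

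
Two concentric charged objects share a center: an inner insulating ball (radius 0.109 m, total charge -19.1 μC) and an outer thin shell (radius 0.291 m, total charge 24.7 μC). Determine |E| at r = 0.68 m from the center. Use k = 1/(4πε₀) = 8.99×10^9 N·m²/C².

|E| = 1.09×10^5 N/C

Use a concentric Gaussian sphere at r = 0.68 m (r > 0.291 m, enclosing both).
Q_enc = (-19.1 μC) + (24.7 μC) = 5.60×10^-6 C.
Since E is radial and uniform over the Gaussian sphere, Φ = E·4πr² = Q_enc/ε₀.
E = k|Q_enc|/r² = (8.99×10^9)(5.60×10^-6)/(0.68)² = 1.09×10^5 N/C.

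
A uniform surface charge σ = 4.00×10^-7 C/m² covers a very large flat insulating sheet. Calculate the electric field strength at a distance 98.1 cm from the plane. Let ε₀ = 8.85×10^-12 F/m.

By planar symmetry E is perpendicular to the sheet and uniform; use a Gaussian pillbox with flat faces of area A on each side of the sheet.
Flux Φ = 2EA and Q_enc = σA, so 2EA = σA/ε₀ ⇒ E = |σ|/(2ε₀), independent of distance.
E = |σ|/(2ε₀) = (4.00e-7)/(2·8.85×10^-12) = 2.26e4 N/C.

E ≈ 2.26×10^4 V/m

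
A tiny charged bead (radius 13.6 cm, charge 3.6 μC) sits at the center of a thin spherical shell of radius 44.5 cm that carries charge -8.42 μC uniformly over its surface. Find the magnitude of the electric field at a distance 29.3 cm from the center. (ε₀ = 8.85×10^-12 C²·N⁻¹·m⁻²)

E ≈ 3.77×10^5 N/C

Take a concentric spherical Gaussian surface of radius r = 29.3 cm (between the bodies, 13.6 cm < r < 44.5 cm).
The shell at 44.5 cm lies outside the Gaussian surface, so Q_enc = 3.6 μC = 3.60×10^-6 C.
By Gauss's law, ∮E·dA = E·4πr² = Q_enc/ε₀.
E = |Q_enc|/(4πε₀r²) = (3.60×10^-6)/(4π·8.85×10^-12·(0.293)²) = 3.77×10^5 N/C.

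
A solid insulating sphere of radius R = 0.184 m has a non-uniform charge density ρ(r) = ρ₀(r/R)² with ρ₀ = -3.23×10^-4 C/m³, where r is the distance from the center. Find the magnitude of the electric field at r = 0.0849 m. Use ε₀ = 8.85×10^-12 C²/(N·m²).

Symmetry ⇒ E = E(r) r̂. Gaussian sphere of radius r = 0.0849 m (r < R).
Q_enc = ∫₀^r ρ(r')·4πr'² dr' = (4πρ₀/R²) ∫₀^r r'^4 dr' = 4πρ₀ r^5/(5·R²) = -1.058×10^-7 C.
Applying ∮E·dA = Q_enc/ε₀ with Φ = E(4πr²):
E = |Q_enc|/(4πε₀r²) = (1.058×10^-7)/(4π·8.85×10^-12·(0.0849)²) = 1.32×10^5 N/C.

E ≈ 1.32e5 N/C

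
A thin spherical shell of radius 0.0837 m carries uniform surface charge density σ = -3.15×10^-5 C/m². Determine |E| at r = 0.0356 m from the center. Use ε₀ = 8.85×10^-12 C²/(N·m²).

E = 0 (no enclosed charge)

Symmetry ⇒ E = E(r) r̂. Gaussian sphere of radius r = 0.0356 m (inside the shell, r < 0.0837 m).
No charge lies within this surface, so Q_enc = 0 and Gauss's law gives E·4πr² = 0 ⇒ E = 0.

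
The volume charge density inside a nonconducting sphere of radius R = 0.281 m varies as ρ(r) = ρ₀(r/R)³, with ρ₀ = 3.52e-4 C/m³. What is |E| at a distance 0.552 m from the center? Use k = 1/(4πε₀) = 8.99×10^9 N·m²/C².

4.83×10^5 N/C

Symmetry ⇒ E = E(r) r̂. Gaussian sphere of radius r = 0.552 m (r > R, all charge enclosed).
Q_enc = 4π ∫₀^R ρ₀(r'/R)^3 r'² dr' = 4πρ₀R³/6 = 1.636e-5 C.
Applying ∮E·dA = Q_enc/ε₀ with Φ = E(4πr²):
E = k|Q_enc|/r² = (8.99×10^9)(1.636×10^-5)/(0.552)² = 4.83×10^5 N/C.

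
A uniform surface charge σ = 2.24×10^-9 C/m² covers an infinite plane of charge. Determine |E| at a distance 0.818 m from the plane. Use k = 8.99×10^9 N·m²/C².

The symmetry is planar: E is normal to the sheet and the same magnitude on both sides. Take a pillbox straddling the sheet with end-cap area A.
Only the two end caps contribute flux: Φ = 2EA. With Q_enc = σA, Gauss's law gives E = |σ|/(2ε₀).
E = 2πk|σ| = 2π(8.99×10^9)(2.24×10^-9) = 127 N/C.

127 N/C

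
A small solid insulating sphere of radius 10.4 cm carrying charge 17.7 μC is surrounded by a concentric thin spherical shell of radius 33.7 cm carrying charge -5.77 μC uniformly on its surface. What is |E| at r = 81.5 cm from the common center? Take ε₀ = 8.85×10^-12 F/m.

1.61×10^5 N/C

Take a concentric spherical Gaussian surface of radius r = 81.5 cm (r > 33.7 cm, enclosing both).
Q_enc = (17.7 μC) + (-5.77 μC) = 1.193e-5 C.
Gauss's law: E·4πr² = Q_enc/ε₀.
E = |Q_enc|/(4πε₀r²) = (1.193e-5)/(4π·8.85×10^-12·(0.815)²) = 1.61e5 N/C.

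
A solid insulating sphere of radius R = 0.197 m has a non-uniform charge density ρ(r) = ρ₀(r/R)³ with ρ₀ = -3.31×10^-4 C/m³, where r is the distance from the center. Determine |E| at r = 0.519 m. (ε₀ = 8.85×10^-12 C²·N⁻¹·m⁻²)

Take a concentric spherical Gaussian surface of radius r = 0.519 m (r > R, all charge enclosed).
Q_enc = 4π ∫₀^R ρ₀(r'/R)^3 r'² dr' = 4πρ₀R³/6 = -5.30×10^-6 C.
By Gauss's law, ∮E·dA = E·4πr² = Q_enc/ε₀.
E = |Q_enc|/(4πε₀r²) = (5.30×10^-6)/(4π·8.85×10^-12·(0.519)²) = 1.77×10^5 N/C.

E ≈ 1.77e5 N/C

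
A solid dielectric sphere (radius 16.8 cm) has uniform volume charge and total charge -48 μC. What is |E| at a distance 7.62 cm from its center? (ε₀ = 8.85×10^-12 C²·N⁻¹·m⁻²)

|E| ≈ 6.94×10^6 N/C

Take a concentric spherical Gaussian surface of radius r = 7.62 cm (r < R).
For a uniform sphere the enclosed fraction is (r/R)³, so Q_enc = (-48 μC)(0.0762/0.168)³ = -4.479×10^-6 C.
Gauss's law: E·4πr² = Q_enc/ε₀.
E = |Q_enc|/(4πε₀r²) = (4.479e-6)/(4π·8.85×10^-12·(0.0762)²) = 6.94×10^6 N/C.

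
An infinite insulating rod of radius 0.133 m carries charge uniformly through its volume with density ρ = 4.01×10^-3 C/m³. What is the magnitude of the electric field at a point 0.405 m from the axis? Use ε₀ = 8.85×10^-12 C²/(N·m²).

9.90×10^6 N/C

Choose a coaxial cylinder of radius r = 0.405 m (arbitrary length L) as the Gaussian surface (r > 0.133 m, full cross-section enclosed).
λ_enc = ρ·πR² = (4.01×10^-3)π(0.133)² = 2.228×10^-4 C/m.
Applying ∮E·dA = Q_enc/ε₀ with the end caps contributing no flux:
E = |λ_enc|/(2πε₀r) = (2.228×10^-4)/(2π·8.85×10^-12·0.405) = 9.90e6 N/C.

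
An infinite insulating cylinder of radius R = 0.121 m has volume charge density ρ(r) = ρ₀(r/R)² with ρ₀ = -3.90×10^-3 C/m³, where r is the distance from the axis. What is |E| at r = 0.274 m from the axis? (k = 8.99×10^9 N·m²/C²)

|E| = 5.89×10^6 N/C

Choose a coaxial cylinder of radius r = 0.274 m (arbitrary length L) as the Gaussian surface (r > R, full charge per length enclosed).
λ_enc = 2π ∫₀^R ρ₀(r'/R)^2 r' dr' = 2πρ₀R²/4 = -8.969e-5 C/m.
By Gauss's law (flux through the curved wall only), E·2πrL = λ_enc L/ε₀.
E = 2k|λ_enc|/r = 2(8.99×10^9)(8.969×10^-5)/(0.274) = 5.89×10^6 N/C.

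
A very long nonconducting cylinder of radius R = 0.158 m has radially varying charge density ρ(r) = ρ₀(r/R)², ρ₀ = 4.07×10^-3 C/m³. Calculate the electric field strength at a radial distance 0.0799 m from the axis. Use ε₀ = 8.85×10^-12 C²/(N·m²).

By cylindrical symmetry E is radial; use a coaxial Gaussian cylinder of radius 0.0799 m and length L (r < R).
λ_enc = ∫₀^r ρ(r')·2πr' dr' = (2πρ₀/R²)·r^4/4 = 1.044×10^-5 C/m.
By Gauss's law (flux through the curved wall only), E·2πrL = λ_enc L/ε₀.
E = |λ_enc|/(2πε₀r) = (1.044×10^-5)/(2π·8.85×10^-12·0.0799) = 2.35e6 N/C.

|E| = 2.35×10^6 N/C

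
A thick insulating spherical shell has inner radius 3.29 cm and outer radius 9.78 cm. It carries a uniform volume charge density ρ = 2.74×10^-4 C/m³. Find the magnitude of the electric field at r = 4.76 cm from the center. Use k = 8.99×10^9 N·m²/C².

Symmetry ⇒ E = E(r) r̂. Gaussian sphere of radius r = 4.76 cm (within the shell material, 3.29 cm < r < 9.78 cm).
Only the shell between 3.29 cm and r is enclosed: Q_enc = ρ·(4π/3)(r³ − a³) = (2.74e-4)·(4π/3)·((0.0476)³ − (0.0329)³) = 8.291×10^-8 C.
By Gauss's law, ∮E·dA = E·4πr² = Q_enc/ε₀.
E = k|Q_enc|/r² = (8.99×10^9)(8.291×10^-8)/(0.0476)² = 3.29×10^5 N/C.

E = 3.29×10^5 V/m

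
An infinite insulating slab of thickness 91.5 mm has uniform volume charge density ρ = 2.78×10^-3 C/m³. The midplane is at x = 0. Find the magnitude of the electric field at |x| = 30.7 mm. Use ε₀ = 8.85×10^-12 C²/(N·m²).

By symmetry E is perpendicular to the slab. A Gaussian pillbox from −30.7 mm to +30.7 mm (face area A) lies entirely within the slab.
Q_enc = ρ·(2x)·A and flux = 2EA, so 2EA = 2ρxA/ε₀ ⇒ E = |ρ|x/ε₀.
E = (2.78e-3)(0.0307)/(8.85×10^-12) = 9.64×10^6 N/C.

9.64×10^6 V/m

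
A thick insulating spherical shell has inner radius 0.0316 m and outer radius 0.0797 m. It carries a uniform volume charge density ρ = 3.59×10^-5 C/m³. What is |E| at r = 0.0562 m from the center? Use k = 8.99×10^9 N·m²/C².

E = 6.25×10^4 V/m

By spherical symmetry E is radial; choose a Gaussian sphere of radius r = 0.0562 m (within the shell material, 0.0316 m < r < 0.0797 m).
Enclosed charge is the volume from a to r: Q_enc = (4π/3)ρ(r³ − a³) = 2.195×10^-8 C.
Since E is radial and uniform over the Gaussian sphere, Φ = E·4πr² = Q_enc/ε₀.
E = k|Q_enc|/r² = (8.99×10^9)(2.195×10^-8)/(0.0562)² = 6.25×10^4 N/C.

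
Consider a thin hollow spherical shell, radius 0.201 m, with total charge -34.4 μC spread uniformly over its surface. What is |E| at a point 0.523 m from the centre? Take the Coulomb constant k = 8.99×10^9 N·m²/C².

E = 1.13e6 N/C

Take a concentric spherical Gaussian surface of radius r = 0.523 m (r > 0.201 m).
The entire shell is enclosed: Q_enc = -3.44e-5 C.
Gauss's law: E·4πr² = Q_enc/ε₀.
E = k|Q_enc|/r² = (8.99×10^9)(3.44×10^-5)/(0.523)² = 1.13×10^6 N/C.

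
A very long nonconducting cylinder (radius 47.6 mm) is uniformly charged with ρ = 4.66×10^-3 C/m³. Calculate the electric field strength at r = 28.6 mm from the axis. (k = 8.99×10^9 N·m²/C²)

E = 7.53×10^6 V/m

By cylindrical symmetry E is radial; use a coaxial Gaussian cylinder of radius 28.6 mm and length L (r < R).
Enclosed charge per unit length: λ_enc = ρ·πr² = (4.66×10^-3)π(0.0286)² = 1.197×10^-5 C/m.
Gauss's law: E·2πrL = λ_enc L/ε₀.
E = 2k|λ_enc|/r = 2(8.99×10^9)(1.197×10^-5)/(0.0286) = 7.53e6 N/C.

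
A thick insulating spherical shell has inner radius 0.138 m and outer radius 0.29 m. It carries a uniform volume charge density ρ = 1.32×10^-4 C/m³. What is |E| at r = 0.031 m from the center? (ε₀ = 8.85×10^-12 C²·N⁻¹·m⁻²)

Take a concentric spherical Gaussian surface of radius r = 0.031 m (r < 0.138 m, inside the empty cavity).
No charge is enclosed, so by Gauss's law E·4πr² = 0 ⇒ E = 0.

E = 0 (no enclosed charge)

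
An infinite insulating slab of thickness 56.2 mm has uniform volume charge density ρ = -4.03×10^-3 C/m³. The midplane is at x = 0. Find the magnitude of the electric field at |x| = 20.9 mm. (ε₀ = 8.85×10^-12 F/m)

By symmetry E is perpendicular to the slab. A Gaussian pillbox from −20.9 mm to +20.9 mm (face area A) lies entirely within the slab.
Q_enc = ρ·(2x)·A and flux = 2EA, so 2EA = 2ρxA/ε₀ ⇒ E = |ρ|x/ε₀.
E = (4.03e-3)(0.0209)/(8.85×10^-12) = 9.52×10^6 N/C.

9.52×10^6 N/C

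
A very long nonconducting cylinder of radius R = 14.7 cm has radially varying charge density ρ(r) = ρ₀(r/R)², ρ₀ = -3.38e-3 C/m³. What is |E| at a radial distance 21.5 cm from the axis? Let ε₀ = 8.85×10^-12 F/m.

Choose a coaxial cylinder of radius r = 21.5 cm (arbitrary length L) as the Gaussian surface (r > R, full charge per length enclosed).
λ_enc = 2π ∫₀^R ρ₀(r'/R)^2 r' dr' = 2πρ₀R²/4 = -1.147×10^-4 C/m.
Applying ∮E·dA = Q_enc/ε₀ with the end caps contributing no flux:
E = |λ_enc|/(2πε₀r) = (1.147×10^-4)/(2π·8.85×10^-12·0.215) = 9.60×10^6 N/C.

9.60e6 V/m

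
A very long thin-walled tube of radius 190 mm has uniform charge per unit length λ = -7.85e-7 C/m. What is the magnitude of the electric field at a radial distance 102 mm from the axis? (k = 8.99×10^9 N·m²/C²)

Coaxial Gaussian cylinder, radius r = 102 mm, length L (r < 190 mm, inside the shell).
No charge is enclosed, so Gauss's law gives E·2πrL = 0 ⇒ E = 0.

E = 0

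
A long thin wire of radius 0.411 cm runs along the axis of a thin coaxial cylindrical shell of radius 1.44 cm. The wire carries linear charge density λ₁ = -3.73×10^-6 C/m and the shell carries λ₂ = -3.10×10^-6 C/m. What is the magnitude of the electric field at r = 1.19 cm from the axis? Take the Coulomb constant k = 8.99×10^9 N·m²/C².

|E| = 5.64×10^6 N/C

Choose a coaxial cylinder of radius r = 1.19 cm (arbitrary length L) as the Gaussian surface (between the conductors, 0.411 cm < r < 1.44 cm).
The shell at 1.44 cm lies outside the Gaussian surface, so λ_enc = λ₁ = -3.73e-6 C/m.
Since E is radial and uniform over the curved surface, Φ = E·2πrL = Q_enc/ε₀ = λ_enc L/ε₀.
E = 2k|λ_enc|/r = 2(8.99×10^9)(3.73×10^-6)/(0.0119) = 5.64×10^6 N/C.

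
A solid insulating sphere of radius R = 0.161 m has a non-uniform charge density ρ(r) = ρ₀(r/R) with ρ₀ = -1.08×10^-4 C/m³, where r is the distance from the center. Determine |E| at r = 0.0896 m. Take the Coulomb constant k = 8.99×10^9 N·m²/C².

Take a concentric spherical Gaussian surface of radius r = 0.0896 m (r < R).
Q_enc = ∫₀^r ρ(r')·4πr'² dr' = (4πρ₀/R) ∫₀^r r'^3 dr' = 4πρ₀ r^4/(4·R) = -1.358×10^-7 C.
By Gauss's law, ∮E·dA = E·4πr² = Q_enc/ε₀.
E = k|Q_enc|/r² = (8.99×10^9)(1.358×10^-7)/(0.0896)² = 1.52e5 N/C.

E = 1.52×10^5 N/C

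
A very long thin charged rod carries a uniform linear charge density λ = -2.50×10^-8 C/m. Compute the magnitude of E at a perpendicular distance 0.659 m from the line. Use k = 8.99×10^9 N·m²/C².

E = 682 N/C

Coaxial Gaussian cylinder, radius r = 0.659 m, length L.
Q_enc = λL, so λ_enc = -2.50×10^-8 C/m.
Applying ∮E·dA = Q_enc/ε₀ with the end caps contributing no flux:
E = 2k|λ_enc|/r = 2(8.99×10^9)(2.50×10^-8)/(0.659) = 682 N/C.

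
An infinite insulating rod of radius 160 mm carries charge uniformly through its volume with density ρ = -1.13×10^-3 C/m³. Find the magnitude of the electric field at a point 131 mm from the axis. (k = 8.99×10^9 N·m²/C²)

8.36×10^6 N/C

Take a coaxial cylindrical Gaussian surface of radius r = 131 mm and length L (r < R).
Enclosed charge per unit length: λ_enc = ρ·πr² = (-1.13×10^-3)π(0.131)² = -6.092×10^-5 C/m.
Gauss's law: E·2πrL = λ_enc L/ε₀.
E = 2k|λ_enc|/r = 2(8.99×10^9)(6.092×10^-5)/(0.131) = 8.36×10^6 N/C.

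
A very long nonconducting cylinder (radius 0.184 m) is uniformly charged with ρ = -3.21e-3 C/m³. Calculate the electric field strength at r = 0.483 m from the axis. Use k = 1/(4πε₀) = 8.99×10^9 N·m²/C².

1.27×10^7 V/m

Coaxial Gaussian cylinder, radius r = 0.483 m, length L (r > 0.184 m, full cross-section enclosed).
λ_enc = ρ·πR² = (-3.21×10^-3)π(0.184)² = -3.414×10^-4 C/m.
Since E is radial and uniform over the curved surface, Φ = E·2πrL = Q_enc/ε₀ = λ_enc L/ε₀.
E = 2k|λ_enc|/r = 2(8.99×10^9)(3.414e-4)/(0.483) = 1.27×10^7 N/C.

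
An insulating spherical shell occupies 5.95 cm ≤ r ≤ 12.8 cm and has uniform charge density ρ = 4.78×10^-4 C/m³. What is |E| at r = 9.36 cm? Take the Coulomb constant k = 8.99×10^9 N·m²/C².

1.25×10^6 N/C

By spherical symmetry E is radial; choose a Gaussian sphere of radius r = 9.36 cm (within the shell material, 5.95 cm < r < 12.8 cm).
Enclosed charge is the volume from a to r: Q_enc = (4π/3)ρ(r³ − a³) = 1.22×10^-6 C.
Applying ∮E·dA = Q_enc/ε₀ with Φ = E(4πr²):
E = k|Q_enc|/r² = (8.99×10^9)(1.22×10^-6)/(0.0936)² = 1.25×10^6 N/C.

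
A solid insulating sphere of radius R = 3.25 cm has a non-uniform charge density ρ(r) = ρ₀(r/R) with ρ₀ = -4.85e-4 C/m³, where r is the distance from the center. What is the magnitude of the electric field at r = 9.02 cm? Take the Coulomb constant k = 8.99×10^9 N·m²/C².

Symmetry ⇒ E = E(r) r̂. Gaussian sphere of radius r = 9.02 cm (r > R, all charge enclosed).
Q_enc = 4π ∫₀^R ρ₀(r'/R)^1 r'² dr' = 4πρ₀R³/4 = -5.23×10^-8 C.
By Gauss's law, ∮E·dA = E·4πr² = Q_enc/ε₀.
E = k|Q_enc|/r² = (8.99×10^9)(5.23e-8)/(0.0902)² = 5.78×10^4 N/C.

|E| ≈ 5.78e4 V/m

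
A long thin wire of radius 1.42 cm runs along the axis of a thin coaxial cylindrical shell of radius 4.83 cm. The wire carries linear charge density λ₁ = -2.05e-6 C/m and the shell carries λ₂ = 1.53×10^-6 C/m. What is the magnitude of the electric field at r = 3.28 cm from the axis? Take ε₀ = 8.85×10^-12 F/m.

E ≈ 1.12×10^6 N/C

Take a coaxial cylindrical Gaussian surface of radius r = 3.28 cm and length L (between the conductors, 1.42 cm < r < 4.83 cm).
The shell at 4.83 cm lies outside the Gaussian surface, so λ_enc = λ₁ = -2.05×10^-6 C/m.
Gauss's law: E·2πrL = λ_enc L/ε₀.
E = |λ_enc|/(2πε₀r) = (2.05×10^-6)/(2π·8.85×10^-12·0.0328) = 1.12e6 N/C.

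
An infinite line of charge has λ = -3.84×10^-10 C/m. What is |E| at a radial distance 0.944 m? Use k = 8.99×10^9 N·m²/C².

By cylindrical symmetry E is radial; use a coaxial Gaussian cylinder of radius 0.944 m and length L.
Q_enc = λL, so λ_enc = -3.84e-10 C/m.
Gauss's law: E·2πrL = λ_enc L/ε₀.
E = 2k|λ_enc|/r = 2(8.99×10^9)(3.84×10^-10)/(0.944) = 7.31 N/C.

|E| ≈ 7.31 V/m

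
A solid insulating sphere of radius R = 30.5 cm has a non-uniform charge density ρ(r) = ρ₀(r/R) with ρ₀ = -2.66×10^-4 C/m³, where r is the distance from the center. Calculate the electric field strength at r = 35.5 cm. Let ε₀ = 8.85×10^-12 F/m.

Symmetry ⇒ E = E(r) r̂. Gaussian sphere of radius r = 35.5 cm (r > R, all charge enclosed).
Q_enc = 4π ∫₀^R ρ₀(r'/R)^1 r'² dr' = 4πρ₀R³/4 = -2.371×10^-5 C.
Gauss's law: E·4πr² = Q_enc/ε₀.
E = |Q_enc|/(4πε₀r²) = (2.371×10^-5)/(4π·8.85×10^-12·(0.355)²) = 1.69×10^6 N/C.

|E| = 1.69e6 N/C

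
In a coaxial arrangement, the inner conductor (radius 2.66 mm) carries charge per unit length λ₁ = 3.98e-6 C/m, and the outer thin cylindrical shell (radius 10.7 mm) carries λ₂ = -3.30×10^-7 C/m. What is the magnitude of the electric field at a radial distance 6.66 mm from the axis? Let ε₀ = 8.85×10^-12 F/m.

By cylindrical symmetry E is radial; use a coaxial Gaussian cylinder of radius 6.66 mm and length L (between the conductors, 2.66 mm < r < 10.7 mm).
The shell at 10.7 mm lies outside the Gaussian surface, so λ_enc = λ₁ = 3.98e-6 C/m.
Gauss's law: E·2πrL = λ_enc L/ε₀.
E = |λ_enc|/(2πε₀r) = (3.98e-6)/(2π·8.85×10^-12·0.00666) = 1.07×10^7 N/C.

E = 1.07e7 V/m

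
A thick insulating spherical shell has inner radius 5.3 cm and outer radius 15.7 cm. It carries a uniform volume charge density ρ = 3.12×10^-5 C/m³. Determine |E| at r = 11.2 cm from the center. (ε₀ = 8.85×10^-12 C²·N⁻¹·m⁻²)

Use a concentric Gaussian sphere at r = 11.2 cm (within the shell material, 5.3 cm < r < 15.7 cm).
Enclosed charge is the volume from a to r: Q_enc = (4π/3)ρ(r³ − a³) = 1.642×10^-7 C.
Applying ∮E·dA = Q_enc/ε₀ with Φ = E(4πr²):
E = |Q_enc|/(4πε₀r²) = (1.642e-7)/(4π·8.85×10^-12·(0.112)²) = 1.18×10^5 N/C.

1.18×10^5 N/C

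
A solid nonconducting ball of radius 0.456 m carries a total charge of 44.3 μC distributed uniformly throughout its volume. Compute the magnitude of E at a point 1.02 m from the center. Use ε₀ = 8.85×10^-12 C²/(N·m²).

E ≈ 3.83×10^5 N/C

Take a concentric spherical Gaussian surface of radius r = 1.02 m (r > R, so the entire charge is enclosed).
Q_enc = 44.3 μC = 4.43e-5 C.
By Gauss's law, ∮E·dA = E·4πr² = Q_enc/ε₀.
E = |Q_enc|/(4πε₀r²) = (4.43×10^-5)/(4π·8.85×10^-12·(1.02)²) = 3.83×10^5 N/C.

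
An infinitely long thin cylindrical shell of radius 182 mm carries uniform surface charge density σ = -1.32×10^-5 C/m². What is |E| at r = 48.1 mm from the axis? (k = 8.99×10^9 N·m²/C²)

Take a coaxial cylindrical Gaussian surface of radius r = 48.1 mm and length L (r < 182 mm, inside the shell).
All the surface charge lies outside this cylinder: Q_enc = 0, hence E = 0.

|E| = 0 N/C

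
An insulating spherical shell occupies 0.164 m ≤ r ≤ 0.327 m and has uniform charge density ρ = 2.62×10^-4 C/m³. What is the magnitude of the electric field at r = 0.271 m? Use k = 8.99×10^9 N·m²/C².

Symmetry ⇒ E = E(r) r̂. Gaussian sphere of radius r = 0.271 m (within the shell material, 0.164 m < r < 0.327 m).
Enclosed charge is the volume from a to r: Q_enc = (4π/3)ρ(r³ − a³) = 1.70e-5 C.
Gauss's law: E·4πr² = Q_enc/ε₀.
E = k|Q_enc|/r² = (8.99×10^9)(1.70×10^-5)/(0.271)² = 2.08×10^6 N/C.

E = 2.08×10^6 N/C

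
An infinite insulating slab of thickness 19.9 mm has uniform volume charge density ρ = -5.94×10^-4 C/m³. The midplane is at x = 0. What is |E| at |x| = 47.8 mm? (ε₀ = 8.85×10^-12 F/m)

E = 6.68e5 V/m

The point |x| = 47.8 mm lies outside the slab (half-thickness 0.00995 m). A symmetric pillbox spanning the full slab encloses Q_enc = ρ·d·A.
Flux = 2EA ⇒ E = |ρ|d/(2ε₀), independent of distance outside.
E = (5.94e-4)(0.0199)/(2·8.85×10^-12) = 6.68×10^5 N/C.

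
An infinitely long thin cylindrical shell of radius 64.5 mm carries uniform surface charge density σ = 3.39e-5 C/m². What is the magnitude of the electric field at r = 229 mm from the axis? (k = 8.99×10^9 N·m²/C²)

By cylindrical symmetry E is radial; use a coaxial Gaussian cylinder of radius 229 mm and length L (r > 64.5 mm).
The whole shell is enclosed: λ_enc = σ·2πR = (3.39e-5)·2π·(0.0645) = 1.374e-5 C/m.
Applying ∮E·dA = Q_enc/ε₀ with the end caps contributing no flux:
E = 2k|λ_enc|/r = 2(8.99×10^9)(1.374e-5)/(0.229) = 1.08×10^6 N/C.

|E| ≈ 1.08e6 N/C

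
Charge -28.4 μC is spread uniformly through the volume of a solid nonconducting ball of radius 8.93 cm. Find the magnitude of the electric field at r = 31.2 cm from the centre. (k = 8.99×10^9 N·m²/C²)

|E| = 2.62×10^6 V/m

Use a concentric Gaussian sphere at r = 31.2 cm (r > R, so the entire charge is enclosed).
Q_enc = -28.4 μC = -2.84×10^-5 C.
Since E is radial and uniform over the Gaussian sphere, Φ = E·4πr² = Q_enc/ε₀.
E = k|Q_enc|/r² = (8.99×10^9)(2.84×10^-5)/(0.312)² = 2.62e6 N/C.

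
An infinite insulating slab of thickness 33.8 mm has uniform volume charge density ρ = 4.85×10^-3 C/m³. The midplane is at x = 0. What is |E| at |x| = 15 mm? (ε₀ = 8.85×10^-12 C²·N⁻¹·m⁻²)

By symmetry E is perpendicular to the slab. A Gaussian pillbox from −15 mm to +15 mm (face area A) lies entirely within the slab.
Q_enc = ρ·(2x)·A and flux = 2EA, so 2EA = 2ρxA/ε₀ ⇒ E = |ρ|x/ε₀.
E = (4.85×10^-3)(0.015)/(8.85×10^-12) = 8.22e6 N/C.

E ≈ 8.22×10^6 V/m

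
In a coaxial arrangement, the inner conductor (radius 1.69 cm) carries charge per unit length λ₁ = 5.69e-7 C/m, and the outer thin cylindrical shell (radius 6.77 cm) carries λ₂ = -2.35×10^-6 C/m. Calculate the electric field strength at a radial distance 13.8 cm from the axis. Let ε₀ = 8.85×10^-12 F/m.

2.32×10^5 N/C

Take a coaxial cylindrical Gaussian surface of radius r = 13.8 cm and length L (r > 6.77 cm, enclosing both).
λ_enc = λ₁ + λ₂ = (5.69×10^-7) + (-2.35×10^-6) = -1.781×10^-6 C/m.
By Gauss's law (flux through the curved wall only), E·2πrL = λ_enc L/ε₀.
E = |λ_enc|/(2πε₀r) = (1.781×10^-6)/(2π·8.85×10^-12·0.138) = 2.32×10^5 N/C.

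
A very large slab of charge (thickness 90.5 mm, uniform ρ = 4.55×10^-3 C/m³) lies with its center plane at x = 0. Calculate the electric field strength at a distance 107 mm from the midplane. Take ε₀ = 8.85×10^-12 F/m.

E ≈ 2.33×10^7 N/C

The point |x| = 107 mm lies outside the slab (half-thickness 0.04525 m). A symmetric pillbox spanning the full slab encloses Q_enc = ρ·d·A.
Flux = 2EA ⇒ E = |ρ|d/(2ε₀), independent of distance outside.
E = (4.55e-3)(0.0905)/(2·8.85×10^-12) = 2.33×10^7 N/C.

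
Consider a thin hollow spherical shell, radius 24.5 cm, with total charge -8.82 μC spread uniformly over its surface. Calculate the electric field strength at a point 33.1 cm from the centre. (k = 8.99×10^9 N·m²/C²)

E = 7.24×10^5 N/C

Take a concentric spherical Gaussian surface of radius r = 33.1 cm (r > 24.5 cm).
The entire shell is enclosed: Q_enc = -8.82e-6 C.
By Gauss's law, ∮E·dA = E·4πr² = Q_enc/ε₀.
E = k|Q_enc|/r² = (8.99×10^9)(8.82×10^-6)/(0.331)² = 7.24e5 N/C.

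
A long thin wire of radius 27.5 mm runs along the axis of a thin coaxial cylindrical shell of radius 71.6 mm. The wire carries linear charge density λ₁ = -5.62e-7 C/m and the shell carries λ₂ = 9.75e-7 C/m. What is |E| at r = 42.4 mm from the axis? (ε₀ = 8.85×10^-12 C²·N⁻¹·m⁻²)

Coaxial Gaussian cylinder, radius r = 42.4 mm, length L (between the conductors, 27.5 mm < r < 71.6 mm).
The shell at 71.6 mm lies outside the Gaussian surface, so λ_enc = λ₁ = -5.62×10^-7 C/m.
Gauss's law: E·2πrL = λ_enc L/ε₀.
E = |λ_enc|/(2πε₀r) = (5.62×10^-7)/(2π·8.85×10^-12·0.0424) = 2.38e5 N/C.

E = 2.38×10^5 V/m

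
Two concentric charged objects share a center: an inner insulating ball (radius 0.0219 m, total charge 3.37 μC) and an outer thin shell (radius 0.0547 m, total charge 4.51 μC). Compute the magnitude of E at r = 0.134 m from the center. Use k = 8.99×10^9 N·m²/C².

Use a concentric Gaussian sphere at r = 0.134 m (r > 0.0547 m, enclosing both).
Q_enc = (3.37 μC) + (4.51 μC) = 7.88×10^-6 C.
By Gauss's law, ∮E·dA = E·4πr² = Q_enc/ε₀.
E = k|Q_enc|/r² = (8.99×10^9)(7.88×10^-6)/(0.134)² = 3.95×10^6 N/C.

|E| = 3.95×10^6 V/m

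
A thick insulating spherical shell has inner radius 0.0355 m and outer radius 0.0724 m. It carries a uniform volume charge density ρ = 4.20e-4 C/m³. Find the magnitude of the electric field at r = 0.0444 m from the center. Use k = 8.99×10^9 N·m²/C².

Take a concentric spherical Gaussian surface of radius r = 0.0444 m (within the shell material, 0.0355 m < r < 0.0724 m).
Enclosed charge is the volume from a to r: Q_enc = (4π/3)ρ(r³ − a³) = 7.528e-8 C.
By Gauss's law, ∮E·dA = E·4πr² = Q_enc/ε₀.
E = k|Q_enc|/r² = (8.99×10^9)(7.528×10^-8)/(0.0444)² = 3.43e5 N/C.

3.43×10^5 N/C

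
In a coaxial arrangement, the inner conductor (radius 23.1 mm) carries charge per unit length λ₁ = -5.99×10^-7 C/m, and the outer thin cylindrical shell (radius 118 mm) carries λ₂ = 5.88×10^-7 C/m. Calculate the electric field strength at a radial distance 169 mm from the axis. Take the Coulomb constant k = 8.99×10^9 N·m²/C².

E ≈ 1.17×10^3 N/C

Take a coaxial cylindrical Gaussian surface of radius r = 169 mm and length L (r > 118 mm, enclosing both).
λ_enc = λ₁ + λ₂ = (-5.99×10^-7) + (5.88e-7) = -1.10e-8 C/m.
By Gauss's law (flux through the curved wall only), E·2πrL = λ_enc L/ε₀.
E = 2k|λ_enc|/r = 2(8.99×10^9)(1.10×10^-8)/(0.169) = 1.17e3 N/C.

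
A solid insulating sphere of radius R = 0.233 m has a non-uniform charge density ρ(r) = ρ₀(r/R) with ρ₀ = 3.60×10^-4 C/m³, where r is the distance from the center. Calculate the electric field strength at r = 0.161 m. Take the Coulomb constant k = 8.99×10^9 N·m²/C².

Use a concentric Gaussian sphere at r = 0.161 m (r < R).
Integrate the density: Q_enc = 4π ∫₀^r ρ₀(r'/R)^1 r'² dr' = 4πρ₀ r^4/(4·R) = 3.261×10^-6 C.
Applying ∮E·dA = Q_enc/ε₀ with Φ = E(4πr²):
E = k|Q_enc|/r² = (8.99×10^9)(3.261×10^-6)/(0.161)² = 1.13e6 N/C.

|E| = 1.13×10^6 V/m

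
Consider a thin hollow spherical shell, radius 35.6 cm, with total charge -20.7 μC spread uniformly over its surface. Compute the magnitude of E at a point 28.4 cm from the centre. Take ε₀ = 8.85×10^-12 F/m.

Symmetry ⇒ E = E(r) r̂. Gaussian sphere of radius r = 28.4 cm (inside the shell, r < 35.6 cm).
All the charge is outside the Gaussian surface: Q_enc = 0, hence E = 0 everywhere inside the shell.

E = 0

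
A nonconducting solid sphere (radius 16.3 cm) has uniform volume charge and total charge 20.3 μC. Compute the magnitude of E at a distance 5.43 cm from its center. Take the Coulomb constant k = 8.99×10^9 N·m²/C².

|E| ≈ 2.29e6 N/C

Take a concentric spherical Gaussian surface of radius r = 5.43 cm (r < R).
Only the charge within r is enclosed: Q_enc = Q·(r/R)³ = (20.3 μC)·(5.43 cm/16.3 cm)³ = 7.505e-7 C.
Gauss's law: E·4πr² = Q_enc/ε₀.
E = k|Q_enc|/r² = (8.99×10^9)(7.505×10^-7)/(0.0543)² = 2.29e6 N/C.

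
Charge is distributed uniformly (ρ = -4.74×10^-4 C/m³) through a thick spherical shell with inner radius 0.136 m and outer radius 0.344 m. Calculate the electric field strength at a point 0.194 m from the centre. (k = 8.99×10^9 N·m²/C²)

|E| ≈ 2.27×10^6 N/C

Symmetry ⇒ E = E(r) r̂. Gaussian sphere of radius r = 0.194 m (within the shell material, 0.136 m < r < 0.344 m).
Enclosed charge is the volume from a to r: Q_enc = (4π/3)ρ(r³ − a³) = -9.502×10^-6 C.
Since E is radial and uniform over the Gaussian sphere, Φ = E·4πr² = Q_enc/ε₀.
E = k|Q_enc|/r² = (8.99×10^9)(9.502×10^-6)/(0.194)² = 2.27e6 N/C.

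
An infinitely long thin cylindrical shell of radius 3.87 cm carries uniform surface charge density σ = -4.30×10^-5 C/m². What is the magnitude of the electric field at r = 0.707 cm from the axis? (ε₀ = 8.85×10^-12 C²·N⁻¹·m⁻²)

Choose a coaxial cylinder of radius r = 0.707 cm (arbitrary length L) as the Gaussian surface (r < 3.87 cm, inside the shell).
All the surface charge lies outside this cylinder: Q_enc = 0, hence E = 0.

|E| = 0 V/m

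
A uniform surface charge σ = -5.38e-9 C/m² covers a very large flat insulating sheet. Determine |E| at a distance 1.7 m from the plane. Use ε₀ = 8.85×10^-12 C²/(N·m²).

E ≈ 304 N/C

Choose a cylindrical pillbox piercing the sheet, end faces (area A) parallel to it.
Only the two end caps contribute flux: Φ = 2EA. With Q_enc = σA, Gauss's law gives E = |σ|/(2ε₀).
E = |σ|/(2ε₀) = (5.38×10^-9)/(2·8.85×10^-12) = 304 N/C.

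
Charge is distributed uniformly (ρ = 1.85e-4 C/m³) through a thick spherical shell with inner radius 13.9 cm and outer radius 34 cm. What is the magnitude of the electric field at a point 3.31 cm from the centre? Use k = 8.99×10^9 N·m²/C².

E = 0

Symmetry ⇒ E = E(r) r̂. Gaussian sphere of radius r = 3.31 cm (r < 13.9 cm, inside the empty cavity).
Q_enc = 0 (all charge lies at larger r); Gauss's law gives E = 0.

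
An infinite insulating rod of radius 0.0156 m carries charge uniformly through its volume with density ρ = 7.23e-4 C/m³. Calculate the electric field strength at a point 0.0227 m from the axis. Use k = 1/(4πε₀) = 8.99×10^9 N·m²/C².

By cylindrical symmetry E is radial; use a coaxial Gaussian cylinder of radius 0.0227 m and length L (r > 0.0156 m, full cross-section enclosed).
λ_enc = ρ·πR² = (7.23×10^-4)π(0.0156)² = 5.528×10^-7 C/m.
Applying ∮E·dA = Q_enc/ε₀ with the end caps contributing no flux:
E = 2k|λ_enc|/r = 2(8.99×10^9)(5.528×10^-7)/(0.0227) = 4.38e5 N/C.

E ≈ 4.38e5 V/m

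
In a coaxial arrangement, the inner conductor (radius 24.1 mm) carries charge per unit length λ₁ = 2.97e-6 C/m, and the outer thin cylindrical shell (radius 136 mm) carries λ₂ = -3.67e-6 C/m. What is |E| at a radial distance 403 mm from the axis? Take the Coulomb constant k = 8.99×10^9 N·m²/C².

3.12×10^4 V/m

By cylindrical symmetry E is radial; use a coaxial Gaussian cylinder of radius 403 mm and length L (r > 136 mm, enclosing both).
λ_enc = λ₁ + λ₂ = (2.97×10^-6) + (-3.67×10^-6) = -7.00e-7 C/m.
By Gauss's law (flux through the curved wall only), E·2πrL = λ_enc L/ε₀.
E = 2k|λ_enc|/r = 2(8.99×10^9)(7.00×10^-7)/(0.403) = 3.12×10^4 N/C.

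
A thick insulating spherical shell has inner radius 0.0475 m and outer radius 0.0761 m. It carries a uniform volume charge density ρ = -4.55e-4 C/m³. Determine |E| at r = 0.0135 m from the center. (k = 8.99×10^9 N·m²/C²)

By spherical symmetry E is radial; choose a Gaussian sphere of radius r = 0.0135 m (r < 0.0475 m, inside the empty cavity).
No charge is enclosed, so by Gauss's law E·4πr² = 0 ⇒ E = 0.

E = 0 (no enclosed charge)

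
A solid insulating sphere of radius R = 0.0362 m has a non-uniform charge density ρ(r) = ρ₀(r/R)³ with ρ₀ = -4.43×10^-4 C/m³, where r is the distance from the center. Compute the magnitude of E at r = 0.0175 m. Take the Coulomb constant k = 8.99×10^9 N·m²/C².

1.65×10^4 N/C

Use a concentric Gaussian sphere at r = 0.0175 m (r < R).
Integrate the density: Q_enc = 4π ∫₀^r ρ₀(r'/R)^3 r'² dr' = 4πρ₀ r^6/(6·R³) = -5.618e-10 C.
Applying ∮E·dA = Q_enc/ε₀ with Φ = E(4πr²):
E = k|Q_enc|/r² = (8.99×10^9)(5.618×10^-10)/(0.0175)² = 1.65×10^4 N/C.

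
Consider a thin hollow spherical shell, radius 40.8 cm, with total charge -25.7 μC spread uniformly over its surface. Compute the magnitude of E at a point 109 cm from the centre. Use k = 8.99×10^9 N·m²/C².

E = 1.94×10^5 N/C

Take a concentric spherical Gaussian surface of radius r = 109 cm (r > 40.8 cm).
The entire shell is enclosed: Q_enc = -2.57e-5 C.
Applying ∮E·dA = Q_enc/ε₀ with Φ = E(4πr²):
E = k|Q_enc|/r² = (8.99×10^9)(2.57×10^-5)/(1.09)² = 1.94e5 N/C.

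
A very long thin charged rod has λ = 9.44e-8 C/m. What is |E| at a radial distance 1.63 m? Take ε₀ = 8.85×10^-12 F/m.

Choose a coaxial cylinder of radius r = 1.63 m (arbitrary length L) as the Gaussian surface.
Q_enc = λL, so λ_enc = 9.44×10^-8 C/m.
Since E is radial and uniform over the curved surface, Φ = E·2πrL = Q_enc/ε₀ = λ_enc L/ε₀.
E = |λ_enc|/(2πε₀r) = (9.44e-8)/(2π·8.85×10^-12·1.63) = 1.04e3 N/C.

1.04e3 N/C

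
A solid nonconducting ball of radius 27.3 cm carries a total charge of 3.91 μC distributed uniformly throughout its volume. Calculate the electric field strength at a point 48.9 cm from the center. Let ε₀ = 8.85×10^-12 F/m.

|E| ≈ 1.47e5 V/m

Use a concentric Gaussian sphere at r = 48.9 cm (r > R, so the entire charge is enclosed).
Q_enc = 3.91 μC = 3.91×10^-6 C.
Since E is radial and uniform over the Gaussian sphere, Φ = E·4πr² = Q_enc/ε₀.
E = |Q_enc|/(4πε₀r²) = (3.91e-6)/(4π·8.85×10^-12·(0.489)²) = 1.47×10^5 N/C.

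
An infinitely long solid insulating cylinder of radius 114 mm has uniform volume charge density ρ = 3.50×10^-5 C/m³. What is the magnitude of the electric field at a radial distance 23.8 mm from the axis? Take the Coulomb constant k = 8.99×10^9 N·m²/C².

E = 4.71e4 N/C

Coaxial Gaussian cylinder, radius r = 23.8 mm, length L (r < R).
Enclosed charge per unit length: λ_enc = ρ·πr² = (3.50e-5)π(0.0238)² = 6.228e-8 C/m.
Gauss's law: E·2πrL = λ_enc L/ε₀.
E = 2k|λ_enc|/r = 2(8.99×10^9)(6.228×10^-8)/(0.0238) = 4.71×10^4 N/C.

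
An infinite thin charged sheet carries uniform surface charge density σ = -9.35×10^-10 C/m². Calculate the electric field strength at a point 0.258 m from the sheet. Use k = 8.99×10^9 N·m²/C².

The symmetry is planar: E is normal to the sheet and the same magnitude on both sides. Take a pillbox straddling the sheet with end-cap area A.
Only the two end caps contribute flux: Φ = 2EA. With Q_enc = σA, Gauss's law gives E = |σ|/(2ε₀).
E = 2πk|σ| = 2π(8.99×10^9)(9.35e-10) = 52.8 N/C.

|E| ≈ 52.8 N/C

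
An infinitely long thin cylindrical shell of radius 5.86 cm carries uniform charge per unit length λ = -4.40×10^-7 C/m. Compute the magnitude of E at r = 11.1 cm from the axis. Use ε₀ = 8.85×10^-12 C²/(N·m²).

By cylindrical symmetry E is radial; use a coaxial Gaussian cylinder of radius 11.1 cm and length L (r > 5.86 cm).
The full line charge is enclosed: λ_enc = -4.40e-7 C/m.
Since E is radial and uniform over the curved surface, Φ = E·2πrL = Q_enc/ε₀ = λ_enc L/ε₀.
E = |λ_enc|/(2πε₀r) = (4.40e-7)/(2π·8.85×10^-12·0.111) = 7.13×10^4 N/C.

E = 7.13e4 V/m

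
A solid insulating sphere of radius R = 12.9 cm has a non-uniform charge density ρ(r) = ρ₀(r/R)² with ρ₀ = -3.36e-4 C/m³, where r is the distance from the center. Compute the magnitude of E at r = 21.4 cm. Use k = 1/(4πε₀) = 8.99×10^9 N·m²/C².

3.56e5 N/C

Symmetry ⇒ E = E(r) r̂. Gaussian sphere of radius r = 21.4 cm (r > R, all charge enclosed).
Q_enc = 4π ∫₀^R ρ₀(r'/R)^2 r'² dr' = 4πρ₀R³/5 = -1.813e-6 C.
Applying ∮E·dA = Q_enc/ε₀ with Φ = E(4πr²):
E = k|Q_enc|/r² = (8.99×10^9)(1.813×10^-6)/(0.214)² = 3.56×10^5 N/C.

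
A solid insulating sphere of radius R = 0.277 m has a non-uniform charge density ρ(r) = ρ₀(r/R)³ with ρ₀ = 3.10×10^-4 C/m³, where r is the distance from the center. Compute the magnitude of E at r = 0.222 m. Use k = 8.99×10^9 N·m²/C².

Symmetry ⇒ E = E(r) r̂. Gaussian sphere of radius r = 0.222 m (r < R).
Integrate the density: Q_enc = 4π ∫₀^r ρ₀(r'/R)^3 r'² dr' = 4πρ₀ r^6/(6·R³) = 3.657e-6 C.
Since E is radial and uniform over the Gaussian sphere, Φ = E·4πr² = Q_enc/ε₀.
E = k|Q_enc|/r² = (8.99×10^9)(3.657e-6)/(0.222)² = 6.67e5 N/C.

6.67×10^5 V/m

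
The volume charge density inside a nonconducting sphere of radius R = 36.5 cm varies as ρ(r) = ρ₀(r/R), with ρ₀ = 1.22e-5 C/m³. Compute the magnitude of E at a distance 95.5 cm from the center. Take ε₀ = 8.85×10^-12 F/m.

1.84×10^4 N/C

By spherical symmetry E is radial; choose a Gaussian sphere of radius r = 95.5 cm (r > R, all charge enclosed).
Q_enc = 4π ∫₀^R ρ₀(r'/R)^1 r'² dr' = 4πρ₀R³/4 = 1.864×10^-6 C.
By Gauss's law, ∮E·dA = E·4πr² = Q_enc/ε₀.
E = |Q_enc|/(4πε₀r²) = (1.864×10^-6)/(4π·8.85×10^-12·(0.955)²) = 1.84×10^4 N/C.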